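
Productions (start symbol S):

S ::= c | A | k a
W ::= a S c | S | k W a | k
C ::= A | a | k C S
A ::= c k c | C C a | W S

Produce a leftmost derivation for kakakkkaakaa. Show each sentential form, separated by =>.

S => A => CCa => ACa => WSCa => SSCa => kaSCa => kakaCa => kakaAa => kakaWSa => kakakWaSa => kakakkWaaSa => kakakkkaaSa => kakakkkaakaa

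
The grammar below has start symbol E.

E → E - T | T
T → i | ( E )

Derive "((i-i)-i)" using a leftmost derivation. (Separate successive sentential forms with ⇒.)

E⇒T⇒(E)⇒(E-T)⇒(T-T)⇒((E)-T)⇒((E-T)-T)⇒((T-T)-T)⇒((i-T)-T)⇒((i-i)-T)⇒((i-i)-i)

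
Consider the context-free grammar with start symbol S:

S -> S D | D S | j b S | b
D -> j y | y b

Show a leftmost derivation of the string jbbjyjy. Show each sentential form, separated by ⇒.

S⇒jbS⇒jbSD⇒jbSDD⇒jbbDD⇒jbbjyD⇒jbbjyjy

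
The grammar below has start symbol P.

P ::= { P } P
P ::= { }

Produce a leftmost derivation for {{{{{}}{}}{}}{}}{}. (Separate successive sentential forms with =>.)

P=>{P}P=>{{P}P}P=>{{{P}P}P}P=>{{{{P}P}P}P}P=>{{{{{}}P}P}P}P=>{{{{{}}{}}P}P}P=>{{{{{}}{}}{}}P}P=>{{{{{}}{}}{}}{}}P=>{{{{{}}{}}{}}{}}{}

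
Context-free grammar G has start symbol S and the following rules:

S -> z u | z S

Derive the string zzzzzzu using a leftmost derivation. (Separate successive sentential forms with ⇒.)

S ⇒ zS ⇒ zzS ⇒ zzzS ⇒ zzzzS ⇒ zzzzzS ⇒ zzzzzzu

S ⇒ zS   [S -> z S]
zS ⇒ zzS   [S -> z S]
zzS ⇒ zzzS   [S -> z S]
zzzS ⇒ zzzzS   [S -> z S]
zzzzS ⇒ zzzzzS   [S -> z S]
zzzzzS ⇒ zzzzzzu   [S -> z u]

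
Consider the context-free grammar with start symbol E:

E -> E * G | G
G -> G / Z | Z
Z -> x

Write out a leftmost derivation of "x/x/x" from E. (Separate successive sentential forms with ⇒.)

E ⇒ G ⇒ G/Z ⇒ G/Z/Z ⇒ Z/Z/Z ⇒ x/Z/Z ⇒ x/x/Z ⇒ x/x/x

E ⇒ G   [E -> G]
G ⇒ G/Z   [G -> G / Z]
G/Z ⇒ G/Z/Z   [G -> G / Z]
G/Z/Z ⇒ Z/Z/Z   [G -> Z]
Z/Z/Z ⇒ x/Z/Z   [Z -> x]
x/Z/Z ⇒ x/x/Z   [Z -> x]
x/x/Z ⇒ x/x/x   [Z -> x]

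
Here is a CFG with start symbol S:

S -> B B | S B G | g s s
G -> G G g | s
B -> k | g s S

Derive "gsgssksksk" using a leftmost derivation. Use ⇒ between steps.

S⇒BB⇒gsSB⇒gsSBGB⇒gsSBGBGB⇒gsgssBGBGB⇒gsgsskGBGB⇒gsgssksBGB⇒gsgsskskGB⇒gsgssksksB⇒gsgssksksk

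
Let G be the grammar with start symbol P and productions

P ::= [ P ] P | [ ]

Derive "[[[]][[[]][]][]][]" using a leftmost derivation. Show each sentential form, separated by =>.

P => [P]P   [P ::= [ P ] P]
[P]P => [[P]P]P   [P ::= [ P ] P]
[[P]P]P => [[[]]P]P   [P ::= [ ]]
[[[]]P]P => [[[]][P]P]P   [P ::= [ P ] P]
[[[]][P]P]P => [[[]][[P]P]P]P   [P ::= [ P ] P]
[[[]][[P]P]P]P => [[[]][[[]]P]P]P   [P ::= [ ]]
[[[]][[[]]P]P]P => [[[]][[[]][]]P]P   [P ::= [ ]]
[[[]][[[]][]]P]P => [[[]][[[]][]][]]P   [P ::= [ ]]
[[[]][[[]][]][]]P => [[[]][[[]][]][]][]   [P ::= [ ]]

P=>[P]P=>[[P]P]P=>[[[]]P]P=>[[[]][P]P]P=>[[[]][[P]P]P]P=>[[[]][[[]]P]P]P=>[[[]][[[]][]]P]P=>[[[]][[[]][]][]]P=>[[[]][[[]][]][]][]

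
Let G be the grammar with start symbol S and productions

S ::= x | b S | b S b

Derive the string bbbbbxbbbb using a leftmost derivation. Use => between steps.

S => bS => bbSb => bbbSbb => bbbbSbbb => bbbbbSbbbb => bbbbbxbbbb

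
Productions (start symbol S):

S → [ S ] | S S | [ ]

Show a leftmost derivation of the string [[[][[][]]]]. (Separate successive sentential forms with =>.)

S=>[S]=>[[S]]=>[[SS]]=>[[[]S]]=>[[[][S]]]=>[[[][SS]]]=>[[[][[]S]]]=>[[[][[][]]]]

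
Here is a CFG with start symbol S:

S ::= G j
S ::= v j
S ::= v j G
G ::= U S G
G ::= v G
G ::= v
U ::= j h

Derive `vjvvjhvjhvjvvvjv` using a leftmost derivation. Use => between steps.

S => vjG => vjvG => vjvvG => vjvvUSG => vjvvjhSG => vjvvjhGjG => vjvvjhvGjG => vjvvjhvUSGjG => vjvvjhvjhSGjG => vjvvjhvjhvjGGjG => vjvvjhvjhvjvGGjG => vjvvjhvjhvjvvGjG => vjvvjhvjhvjvvvjG => vjvvjhvjhvjvvvjv

S => vjG   [S ::= v j G]
vjG => vjvG   [G ::= v G]
vjvG => vjvvG   [G ::= v G]
vjvvG => vjvvUSG   [G ::= U S G]
vjvvUSG => vjvvjhSG   [U ::= j h]
vjvvjhSG => vjvvjhGjG   [S ::= G j]
vjvvjhGjG => vjvvjhvGjG   [G ::= v G]
vjvvjhvGjG => vjvvjhvUSGjG   [G ::= U S G]
vjvvjhvUSGjG => vjvvjhvjhSGjG   [U ::= j h]
vjvvjhvjhSGjG => vjvvjhvjhvjGGjG   [S ::= v j G]
vjvvjhvjhvjGGjG => vjvvjhvjhvjvGGjG   [G ::= v G]
vjvvjhvjhvjvGGjG => vjvvjhvjhvjvvGjG   [G ::= v]
vjvvjhvjhvjvvGjG => vjvvjhvjhvjvvvjG   [G ::= v]
vjvvjhvjhvjvvvjG => vjvvjhvjhvjvvvjv   [G ::= v]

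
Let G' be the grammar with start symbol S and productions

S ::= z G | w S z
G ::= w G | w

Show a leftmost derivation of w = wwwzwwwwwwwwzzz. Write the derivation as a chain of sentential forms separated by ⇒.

S ⇒ wSz ⇒ wwSzz ⇒ wwwSzzz ⇒ wwwzGzzz ⇒ wwwzwGzzz ⇒ wwwzwwGzzz ⇒ wwwzwwwGzzz ⇒ wwwzwwwwGzzz ⇒ wwwzwwwwwGzzz ⇒ wwwzwwwwwwGzzz ⇒ wwwzwwwwwwwGzzz ⇒ wwwzwwwwwwwwzzz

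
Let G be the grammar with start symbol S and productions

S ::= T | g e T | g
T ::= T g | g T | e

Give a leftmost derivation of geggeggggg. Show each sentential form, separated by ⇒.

S ⇒ geT   [S ::= g e T]
geT ⇒ geTg   [T ::= T g]
geTg ⇒ geTgg   [T ::= T g]
geTgg ⇒ gegTgg   [T ::= g T]
gegTgg ⇒ gegTggg   [T ::= T g]
gegTggg ⇒ gegTgggg   [T ::= T g]
gegTgggg ⇒ geggTgggg   [T ::= g T]
geggTgggg ⇒ geggTggggg   [T ::= T g]
geggTggggg ⇒ geggeggggg   [T ::= e]

S ⇒ geT ⇒ geTg ⇒ geTgg ⇒ gegTgg ⇒ gegTggg ⇒ gegTgggg ⇒ geggTgggg ⇒ geggTggggg ⇒ geggeggggg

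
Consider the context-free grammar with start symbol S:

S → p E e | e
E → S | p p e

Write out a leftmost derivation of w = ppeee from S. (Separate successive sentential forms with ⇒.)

S ⇒ pEe ⇒ pSe ⇒ ppEee ⇒ ppSee ⇒ ppeee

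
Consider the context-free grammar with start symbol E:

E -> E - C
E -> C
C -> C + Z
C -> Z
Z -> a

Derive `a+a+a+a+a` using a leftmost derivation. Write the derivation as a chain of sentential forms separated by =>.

E => C   [E -> C]
C => C+Z   [C -> C + Z]
C+Z => C+Z+Z   [C -> C + Z]
C+Z+Z => C+Z+Z+Z   [C -> C + Z]
C+Z+Z+Z => C+Z+Z+Z+Z   [C -> C + Z]
C+Z+Z+Z+Z => Z+Z+Z+Z+Z   [C -> Z]
Z+Z+Z+Z+Z => a+Z+Z+Z+Z   [Z -> a]
a+Z+Z+Z+Z => a+a+Z+Z+Z   [Z -> a]
a+a+Z+Z+Z => a+a+a+Z+Z   [Z -> a]
a+a+a+Z+Z => a+a+a+a+Z   [Z -> a]
a+a+a+a+Z => a+a+a+a+a   [Z -> a]

E => C => C+Z => C+Z+Z => C+Z+Z+Z => C+Z+Z+Z+Z => Z+Z+Z+Z+Z => a+Z+Z+Z+Z => a+a+Z+Z+Z => a+a+a+Z+Z => a+a+a+a+Z => a+a+a+a+a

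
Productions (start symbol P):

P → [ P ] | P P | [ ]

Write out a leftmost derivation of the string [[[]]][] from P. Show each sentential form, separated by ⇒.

P⇒PP⇒[P]P⇒[[P]]P⇒[[[]]]P⇒[[[]]][]

P ⇒ PP   [P → P P]
PP ⇒ [P]P   [P → [ P ]]
[P]P ⇒ [[P]]P   [P → [ P ]]
[[P]]P ⇒ [[[]]]P   [P → [ ]]
[[[]]]P ⇒ [[[]]][]   [P → [ ]]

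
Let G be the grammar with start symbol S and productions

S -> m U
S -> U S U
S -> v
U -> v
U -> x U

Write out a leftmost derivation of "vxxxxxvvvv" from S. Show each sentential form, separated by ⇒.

S ⇒ USU   [S -> U S U]
USU ⇒ vSU   [U -> v]
vSU ⇒ vUSUU   [S -> U S U]
vUSUU ⇒ vxUSUU   [U -> x U]
vxUSUU ⇒ vxxUSUU   [U -> x U]
vxxUSUU ⇒ vxxxUSUU   [U -> x U]
vxxxUSUU ⇒ vxxxxUSUU   [U -> x U]
vxxxxUSUU ⇒ vxxxxxUSUU   [U -> x U]
vxxxxxUSUU ⇒ vxxxxxvSUU   [U -> v]
vxxxxxvSUU ⇒ vxxxxxvvUU   [S -> v]
vxxxxxvvUU ⇒ vxxxxxvvvU   [U -> v]
vxxxxxvvvU ⇒ vxxxxxvvvv   [U -> v]

S ⇒ USU ⇒ vSU ⇒ vUSUU ⇒ vxUSUU ⇒ vxxUSUU ⇒ vxxxUSUU ⇒ vxxxxUSUU ⇒ vxxxxxUSUU ⇒ vxxxxxvSUU ⇒ vxxxxxvvUU ⇒ vxxxxxvvvU ⇒ vxxxxxvvvv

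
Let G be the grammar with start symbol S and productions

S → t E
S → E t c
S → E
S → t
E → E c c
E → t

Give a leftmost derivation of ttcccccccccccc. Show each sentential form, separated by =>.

S => tE => tEcc => tEcccc => tEcccccc => tEcccccccc => tEcccccccccc => tEcccccccccccc => ttcccccccccccc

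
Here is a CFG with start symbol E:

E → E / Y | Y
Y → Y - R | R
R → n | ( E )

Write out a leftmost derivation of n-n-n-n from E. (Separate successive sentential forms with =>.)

E => Y => Y-R => Y-R-R => Y-R-R-R => R-R-R-R => n-R-R-R => n-n-R-R => n-n-n-R => n-n-n-n

E => Y   [E → Y]
Y => Y-R   [Y → Y - R]
Y-R => Y-R-R   [Y → Y - R]
Y-R-R => Y-R-R-R   [Y → Y - R]
Y-R-R-R => R-R-R-R   [Y → R]
R-R-R-R => n-R-R-R   [R → n]
n-R-R-R => n-n-R-R   [R → n]
n-n-R-R => n-n-n-R   [R → n]
n-n-n-R => n-n-n-n   [R → n]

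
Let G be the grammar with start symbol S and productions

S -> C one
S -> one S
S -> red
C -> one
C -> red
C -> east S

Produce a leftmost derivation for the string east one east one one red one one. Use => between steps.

S => C one => east S one => east one S one => east one C one one => east one east S one one => east one east one S one one => east one east one one S one one => east one east one one red one one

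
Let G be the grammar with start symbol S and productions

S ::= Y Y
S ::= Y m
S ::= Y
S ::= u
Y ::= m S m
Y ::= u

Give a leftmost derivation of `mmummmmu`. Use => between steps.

S => YY => mSmY => mYmmY => mmSmmmY => mmYmmmmY => mmummmmY => mmummmmu

S => YY   [S ::= Y Y]
YY => mSmY   [Y ::= m S m]
mSmY => mYmmY   [S ::= Y m]
mYmmY => mmSmmmY   [Y ::= m S m]
mmSmmmY => mmYmmmmY   [S ::= Y m]
mmYmmmmY => mmummmmY   [Y ::= u]
mmummmmY => mmummmmu   [Y ::= u]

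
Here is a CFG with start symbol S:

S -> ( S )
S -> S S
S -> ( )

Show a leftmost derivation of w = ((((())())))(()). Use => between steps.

S => SS => (S)S => ((S))S => (((S)))S => (((SS)))S => ((((S)S)))S => ((((())S)))S => ((((())())))S => ((((())())))(S) => ((((())())))(())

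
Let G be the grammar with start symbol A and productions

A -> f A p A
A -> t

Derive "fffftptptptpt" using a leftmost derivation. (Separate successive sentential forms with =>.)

A => fApA => ffApApA => fffApApApA => ffffApApApApA => fffftpApApApA => fffftptpApApA => fffftptptpApA => fffftptptptpA => fffftptptptpt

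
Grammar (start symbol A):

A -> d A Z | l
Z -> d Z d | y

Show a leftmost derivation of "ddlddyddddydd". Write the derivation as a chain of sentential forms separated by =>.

A=>dAZ=>ddAZZ=>ddlZZ=>ddldZdZ=>ddlddZddZ=>ddlddyddZ=>ddlddydddZd=>ddlddyddddZdd=>ddlddyddddydd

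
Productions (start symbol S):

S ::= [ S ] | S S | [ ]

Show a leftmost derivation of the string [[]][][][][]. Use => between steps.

S => SS   [S ::= S S]
SS => SSS   [S ::= S S]
SSS => SSSS   [S ::= S S]
SSSS => SSSSS   [S ::= S S]
SSSSS => [S]SSSS   [S ::= [ S ]]
[S]SSSS => [[]]SSSS   [S ::= [ ]]
[[]]SSSS => [[]][]SSS   [S ::= [ ]]
[[]][]SSS => [[]][][]SS   [S ::= [ ]]
[[]][][]SS => [[]][][][]S   [S ::= [ ]]
[[]][][][]S => [[]][][][][]   [S ::= [ ]]

S => SS => SSS => SSSS => SSSSS => [S]SSSS => [[]]SSSS => [[]][]SSS => [[]][][]SS => [[]][][][]S => [[]][][][][]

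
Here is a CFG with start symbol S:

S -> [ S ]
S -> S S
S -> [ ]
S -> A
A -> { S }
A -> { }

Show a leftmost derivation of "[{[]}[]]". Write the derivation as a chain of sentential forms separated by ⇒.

S ⇒ [S] ⇒ [SS] ⇒ [AS] ⇒ [{S}S] ⇒ [{[]}S] ⇒ [{[]}[]]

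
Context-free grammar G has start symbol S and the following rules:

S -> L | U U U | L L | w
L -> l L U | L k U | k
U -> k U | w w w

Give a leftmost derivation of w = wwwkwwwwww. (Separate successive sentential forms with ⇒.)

S ⇒ UUU ⇒ wwwUU ⇒ wwwkUU ⇒ wwwkwwwU ⇒ wwwkwwwwww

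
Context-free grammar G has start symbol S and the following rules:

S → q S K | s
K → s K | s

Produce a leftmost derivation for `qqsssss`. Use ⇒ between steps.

S ⇒ qSK   [S → q S K]
qSK ⇒ qqSKK   [S → q S K]
qqSKK ⇒ qqsKK   [S → s]
qqsKK ⇒ qqssK   [K → s]
qqssK ⇒ qqsssK   [K → s K]
qqsssK ⇒ qqssssK   [K → s K]
qqssssK ⇒ qqsssss   [K → s]

S⇒qSK⇒qqSKK⇒qqsKK⇒qqssK⇒qqsssK⇒qqssssK⇒qqsssss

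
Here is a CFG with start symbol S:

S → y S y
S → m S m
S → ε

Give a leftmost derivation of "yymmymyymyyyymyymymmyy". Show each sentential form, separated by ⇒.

S ⇒ ySy   [S → y S y]
ySy ⇒ yySyy   [S → y S y]
yySyy ⇒ yymSmyy   [S → m S m]
yymSmyy ⇒ yymmSmmyy   [S → m S m]
yymmSmmyy ⇒ yymmySymmyy   [S → y S y]
yymmySymmyy ⇒ yymmymSmymmyy   [S → m S m]
yymmymSmymmyy ⇒ yymmymySymymmyy   [S → y S y]
yymmymySymymmyy ⇒ yymmymyySyymymmyy   [S → y S y]
yymmymyySyymymmyy ⇒ yymmymyymSmyymymmyy   [S → m S m]
yymmymyymSmyymymmyy ⇒ yymmymyymySymyymymmyy   [S → y S y]
yymmymyymySymyymymmyy ⇒ yymmymyymyySyymyymymmyy   [S → y S y]
yymmymyymyySyymyymymmyy ⇒ yymmymyymyyyymyymymmyy   [S → ε]

S ⇒ ySy ⇒ yySyy ⇒ yymSmyy ⇒ yymmSmmyy ⇒ yymmySymmyy ⇒ yymmymSmymmyy ⇒ yymmymySymymmyy ⇒ yymmymyySyymymmyy ⇒ yymmymyymSmyymymmyy ⇒ yymmymyymySymyymymmyy ⇒ yymmymyymyySyymyymymmyy ⇒ yymmymyymyyyymyymymmyy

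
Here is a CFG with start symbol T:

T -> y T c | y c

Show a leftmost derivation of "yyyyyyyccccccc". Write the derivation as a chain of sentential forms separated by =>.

T => yTc => yyTcc => yyyTccc => yyyyTcccc => yyyyyTccccc => yyyyyyTcccccc => yyyyyyyccccccc

T => yTc   [T -> y T c]
yTc => yyTcc   [T -> y T c]
yyTcc => yyyTccc   [T -> y T c]
yyyTccc => yyyyTcccc   [T -> y T c]
yyyyTcccc => yyyyyTccccc   [T -> y T c]
yyyyyTccccc => yyyyyyTcccccc   [T -> y T c]
yyyyyyTcccccc => yyyyyyyccccccc   [T -> y c]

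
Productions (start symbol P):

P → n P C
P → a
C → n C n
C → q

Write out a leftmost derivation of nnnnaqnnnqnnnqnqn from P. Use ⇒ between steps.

P ⇒ nPC ⇒ nnPCC ⇒ nnnPCCC ⇒ nnnnPCCCC ⇒ nnnnaCCCC ⇒ nnnnaqCCC ⇒ nnnnaqnCnCC ⇒ nnnnaqnnCnnCC ⇒ nnnnaqnnnCnnnCC ⇒ nnnnaqnnnqnnnCC ⇒ nnnnaqnnnqnnnqC ⇒ nnnnaqnnnqnnnqnCn ⇒ nnnnaqnnnqnnnqnqn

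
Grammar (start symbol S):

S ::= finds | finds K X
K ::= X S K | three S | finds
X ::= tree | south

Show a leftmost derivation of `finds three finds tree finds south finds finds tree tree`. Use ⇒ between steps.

S ⇒ finds K X   [S ::= finds K X]
finds K X ⇒ finds three S X   [K ::= three S]
finds three S X ⇒ finds three finds K X X   [S ::= finds K X]
finds three finds K X X ⇒ finds three finds X S K X X   [K ::= X S K]
finds three finds X S K X X ⇒ finds three finds tree S K X X   [X ::= tree]
finds three finds tree S K X X ⇒ finds three finds tree finds K X X   [S ::= finds]
finds three finds tree finds K X X ⇒ finds three finds tree finds X S K X X   [K ::= X S K]
finds three finds tree finds X S K X X ⇒ finds three finds tree finds south S K X X   [X ::= south]
finds three finds tree finds south S K X X ⇒ finds three finds tree finds south finds K X X   [S ::= finds]
finds three finds tree finds south finds K X X ⇒ finds three finds tree finds south finds finds X X   [K ::= finds]
finds three finds tree finds south finds finds X X ⇒ finds three finds tree finds south finds finds tree X   [X ::= tree]
finds three finds tree finds south finds finds tree X ⇒ finds three finds tree finds south finds finds tree tree   [X ::= tree]

S ⇒ finds K X ⇒ finds three S X ⇒ finds three finds K X X ⇒ finds three finds X S K X X ⇒ finds three finds tree S K X X ⇒ finds three finds tree finds K X X ⇒ finds three finds tree finds X S K X X ⇒ finds three finds tree finds south S K X X ⇒ finds three finds tree finds south finds K X X ⇒ finds three finds tree finds south finds finds X X ⇒ finds three finds tree finds south finds finds tree X ⇒ finds three finds tree finds south finds finds tree tree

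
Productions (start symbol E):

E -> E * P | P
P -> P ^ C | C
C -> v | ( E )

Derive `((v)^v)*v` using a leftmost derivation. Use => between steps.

E => E*P   [E -> E * P]
E*P => P*P   [E -> P]
P*P => C*P   [P -> C]
C*P => (E)*P   [C -> ( E )]
(E)*P => (P)*P   [E -> P]
(P)*P => (P^C)*P   [P -> P ^ C]
(P^C)*P => (C^C)*P   [P -> C]
(C^C)*P => ((E)^C)*P   [C -> ( E )]
((E)^C)*P => ((P)^C)*P   [E -> P]
((P)^C)*P => ((C)^C)*P   [P -> C]
((C)^C)*P => ((v)^C)*P   [C -> v]
((v)^C)*P => ((v)^v)*P   [C -> v]
((v)^v)*P => ((v)^v)*C   [P -> C]
((v)^v)*C => ((v)^v)*v   [C -> v]

E => E*P => P*P => C*P => (E)*P => (P)*P => (P^C)*P => (C^C)*P => ((E)^C)*P => ((P)^C)*P => ((C)^C)*P => ((v)^C)*P => ((v)^v)*P => ((v)^v)*C => ((v)^v)*v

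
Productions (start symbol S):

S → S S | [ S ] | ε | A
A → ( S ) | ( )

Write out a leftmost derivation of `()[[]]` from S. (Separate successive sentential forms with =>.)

S => SS   [S → S S]
SS => SSS   [S → S S]
SSS => ASS   [S → A]
ASS => ()SS   [A → ( )]
()SS => ()SSS   [S → S S]
()SSS => ()SSSS   [S → S S]
()SSSS => ()[S]SSS   [S → [ S ]]
()[S]SSS => ()[[S]]SSS   [S → [ S ]]
()[[S]]SSS => ()[[]]SSS   [S → ε]
()[[]]SSS => ()[[]]SS   [S → ε]
()[[]]SS => ()[[]]S   [S → ε]
()[[]]S => ()[[]]   [S → ε]

S=>SS=>SSS=>ASS=>()SS=>()SSS=>()SSSS=>()[S]SSS=>()[[S]]SSS=>()[[]]SSS=>()[[]]SS=>()[[]]S=>()[[]]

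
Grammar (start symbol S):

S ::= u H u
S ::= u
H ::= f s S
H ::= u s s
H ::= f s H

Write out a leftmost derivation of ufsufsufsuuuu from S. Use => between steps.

S => uHu   [S ::= u H u]
uHu => ufsSu   [H ::= f s S]
ufsSu => ufsuHuu   [S ::= u H u]
ufsuHuu => ufsufsSuu   [H ::= f s S]
ufsufsSuu => ufsufsuHuuu   [S ::= u H u]
ufsufsuHuuu => ufsufsufsSuuu   [H ::= f s S]
ufsufsufsSuuu => ufsufsufsuuuu   [S ::= u]

S => uHu => ufsSu => ufsuHuu => ufsufsSuu => ufsufsuHuuu => ufsufsufsSuuu => ufsufsufsuuuu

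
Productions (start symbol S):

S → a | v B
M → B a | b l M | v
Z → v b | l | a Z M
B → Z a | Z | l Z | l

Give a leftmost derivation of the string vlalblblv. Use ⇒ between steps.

S ⇒ vB   [S → v B]
vB ⇒ vlZ   [B → l Z]
vlZ ⇒ vlaZM   [Z → a Z M]
vlaZM ⇒ vlalM   [Z → l]
vlalM ⇒ vlalblM   [M → b l M]
vlalblM ⇒ vlalblblM   [M → b l M]
vlalblblM ⇒ vlalblblv   [M → v]

S ⇒ vB ⇒ vlZ ⇒ vlaZM ⇒ vlalM ⇒ vlalblM ⇒ vlalblblM ⇒ vlalblblv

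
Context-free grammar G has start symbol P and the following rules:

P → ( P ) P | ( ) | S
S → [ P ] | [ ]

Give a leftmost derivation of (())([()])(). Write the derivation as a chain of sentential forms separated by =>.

P => (P)P   [P → ( P ) P]
(P)P => (())P   [P → ( )]
(())P => (())(P)P   [P → ( P ) P]
(())(P)P => (())(S)P   [P → S]
(())(S)P => (())([P])P   [S → [ P ]]
(())([P])P => (())([()])P   [P → ( )]
(())([()])P => (())([()])()   [P → ( )]

P => (P)P => (())P => (())(P)P => (())(S)P => (())([P])P => (())([()])P => (())([()])()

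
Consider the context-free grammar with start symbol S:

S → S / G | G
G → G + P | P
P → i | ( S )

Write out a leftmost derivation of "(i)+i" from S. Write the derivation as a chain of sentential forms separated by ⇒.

S⇒G⇒G+P⇒P+P⇒(S)+P⇒(G)+P⇒(P)+P⇒(i)+P⇒(i)+i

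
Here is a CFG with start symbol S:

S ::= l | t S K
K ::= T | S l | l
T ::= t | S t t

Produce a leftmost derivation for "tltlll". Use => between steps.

S => tSK   [S ::= t S K]
tSK => tlK   [S ::= l]
tlK => tlSl   [K ::= S l]
tlSl => tltSKl   [S ::= t S K]
tltSKl => tltlKl   [S ::= l]
tltlKl => tltlll   [K ::= l]

S=>tSK=>tlK=>tlSl=>tltSKl=>tltlKl=>tltlll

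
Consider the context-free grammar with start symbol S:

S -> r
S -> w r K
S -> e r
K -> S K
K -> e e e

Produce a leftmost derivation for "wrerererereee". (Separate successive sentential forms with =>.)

S => wrK   [S -> w r K]
wrK => wrSK   [K -> S K]
wrSK => wrerK   [S -> e r]
wrerK => wrerSK   [K -> S K]
wrerSK => wrererK   [S -> e r]
wrererK => wrererSK   [K -> S K]
wrererSK => wrerererK   [S -> e r]
wrerererK => wrerererSK   [K -> S K]
wrerererSK => wrererererK   [S -> e r]
wrererererK => wrerererereee   [K -> e e e]

S=>wrK=>wrSK=>wrerK=>wrerSK=>wrererK=>wrererSK=>wrerererK=>wrerererSK=>wrererererK=>wrerererereee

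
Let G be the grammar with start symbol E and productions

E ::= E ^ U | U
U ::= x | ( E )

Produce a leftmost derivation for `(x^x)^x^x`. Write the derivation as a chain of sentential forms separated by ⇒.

E ⇒ E^U ⇒ E^U^U ⇒ U^U^U ⇒ (E)^U^U ⇒ (E^U)^U^U ⇒ (U^U)^U^U ⇒ (x^U)^U^U ⇒ (x^x)^U^U ⇒ (x^x)^x^U ⇒ (x^x)^x^x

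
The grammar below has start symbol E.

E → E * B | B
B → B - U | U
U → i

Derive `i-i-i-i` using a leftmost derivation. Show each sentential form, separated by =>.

E => B => B-U => B-U-U => B-U-U-U => U-U-U-U => i-U-U-U => i-i-U-U => i-i-i-U => i-i-i-i

E => B   [E → B]
B => B-U   [B → B - U]
B-U => B-U-U   [B → B - U]
B-U-U => B-U-U-U   [B → B - U]
B-U-U-U => U-U-U-U   [B → U]
U-U-U-U => i-U-U-U   [U → i]
i-U-U-U => i-i-U-U   [U → i]
i-i-U-U => i-i-i-U   [U → i]
i-i-i-U => i-i-i-i   [U → i]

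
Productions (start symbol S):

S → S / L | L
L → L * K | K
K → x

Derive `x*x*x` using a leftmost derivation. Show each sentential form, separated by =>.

S => L   [S → L]
L => L*K   [L → L * K]
L*K => L*K*K   [L → L * K]
L*K*K => K*K*K   [L → K]
K*K*K => x*K*K   [K → x]
x*K*K => x*x*K   [K → x]
x*x*K => x*x*x   [K → x]

S => L => L*K => L*K*K => K*K*K => x*K*K => x*x*K => x*x*x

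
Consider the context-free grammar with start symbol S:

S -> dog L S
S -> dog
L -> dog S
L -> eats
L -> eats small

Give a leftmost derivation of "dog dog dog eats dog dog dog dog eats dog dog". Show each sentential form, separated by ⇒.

S ⇒ dog L S ⇒ dog dog S S ⇒ dog dog dog L S S ⇒ dog dog dog eats S S ⇒ dog dog dog eats dog S ⇒ dog dog dog eats dog dog L S ⇒ dog dog dog eats dog dog dog S S ⇒ dog dog dog eats dog dog dog dog L S S ⇒ dog dog dog eats dog dog dog dog eats S S ⇒ dog dog dog eats dog dog dog dog eats dog S ⇒ dog dog dog eats dog dog dog dog eats dog dog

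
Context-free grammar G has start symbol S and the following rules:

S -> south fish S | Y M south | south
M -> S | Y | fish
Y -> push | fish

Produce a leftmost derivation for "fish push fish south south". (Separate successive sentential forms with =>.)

S => Y M south   [S -> Y M south]
Y M south => fish M south   [Y -> fish]
fish M south => fish S south   [M -> S]
fish S south => fish Y M south south   [S -> Y M south]
fish Y M south south => fish push M south south   [Y -> push]
fish push M south south => fish push Y south south   [M -> Y]
fish push Y south south => fish push fish south south   [Y -> fish]

S => Y M south => fish M south => fish S south => fish Y M south south => fish push M south south => fish push Y south south => fish push fish south south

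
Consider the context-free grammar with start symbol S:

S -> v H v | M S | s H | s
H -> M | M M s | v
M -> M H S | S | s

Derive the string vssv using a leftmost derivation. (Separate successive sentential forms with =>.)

S => vHv => vMv => vSv => vMSv => vsSv => vssv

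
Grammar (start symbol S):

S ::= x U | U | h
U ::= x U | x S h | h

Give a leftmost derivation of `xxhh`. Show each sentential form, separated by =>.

S => U => xSh => xUh => xxUh => xxhh

S => U   [S ::= U]
U => xSh   [U ::= x S h]
xSh => xUh   [S ::= U]
xUh => xxUh   [U ::= x U]
xxUh => xxhh   [U ::= h]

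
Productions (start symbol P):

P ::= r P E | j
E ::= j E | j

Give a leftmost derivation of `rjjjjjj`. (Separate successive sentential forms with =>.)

P => rPE   [P ::= r P E]
rPE => rjE   [P ::= j]
rjE => rjjE   [E ::= j E]
rjjE => rjjjE   [E ::= j E]
rjjjE => rjjjjE   [E ::= j E]
rjjjjE => rjjjjjE   [E ::= j E]
rjjjjjE => rjjjjjj   [E ::= j]

P => rPE => rjE => rjjE => rjjjE => rjjjjE => rjjjjjE => rjjjjjj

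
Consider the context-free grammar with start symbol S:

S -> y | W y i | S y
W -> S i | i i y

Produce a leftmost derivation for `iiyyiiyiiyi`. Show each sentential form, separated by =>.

S => Wyi => Siyi => Wyiiyi => Siyiiyi => Wyiiyiiyi => iiyyiiyiiyi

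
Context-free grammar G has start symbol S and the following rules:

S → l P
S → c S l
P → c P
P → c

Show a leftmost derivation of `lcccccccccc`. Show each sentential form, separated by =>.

S => lP   [S → l P]
lP => lcP   [P → c P]
lcP => lccP   [P → c P]
lccP => lcccP   [P → c P]
lcccP => lccccP   [P → c P]
lccccP => lcccccP   [P → c P]
lcccccP => lccccccP   [P → c P]
lccccccP => lcccccccP   [P → c P]
lcccccccP => lccccccccP   [P → c P]
lccccccccP => lcccccccccP   [P → c P]
lcccccccccP => lcccccccccc   [P → c]

S => lP => lcP => lccP => lcccP => lccccP => lcccccP => lccccccP => lcccccccP => lccccccccP => lcccccccccP => lcccccccccc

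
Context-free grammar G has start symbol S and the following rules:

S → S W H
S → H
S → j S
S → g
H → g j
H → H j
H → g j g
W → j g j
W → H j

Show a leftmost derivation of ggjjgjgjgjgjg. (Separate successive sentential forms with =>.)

S => SWH   [S → S W H]
SWH => SWHWH   [S → S W H]
SWHWH => gWHWH   [S → g]
gWHWH => gHjHWH   [W → H j]
gHjHWH => ggjjHWH   [H → g j]
ggjjHWH => ggjjgjgWH   [H → g j g]
ggjjgjgWH => ggjjgjgjgjH   [W → j g j]
ggjjgjgjgjH => ggjjgjgjgjgjg   [H → g j g]

S => SWH => SWHWH => gWHWH => gHjHWH => ggjjHWH => ggjjgjgWH => ggjjgjgjgjH => ggjjgjgjgjgjg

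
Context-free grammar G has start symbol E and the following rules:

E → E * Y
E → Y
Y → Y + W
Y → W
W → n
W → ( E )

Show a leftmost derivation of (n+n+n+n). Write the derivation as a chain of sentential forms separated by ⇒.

E ⇒ Y ⇒ W ⇒ (E) ⇒ (Y) ⇒ (Y+W) ⇒ (Y+W+W) ⇒ (Y+W+W+W) ⇒ (W+W+W+W) ⇒ (n+W+W+W) ⇒ (n+n+W+W) ⇒ (n+n+n+W) ⇒ (n+n+n+n)

E ⇒ Y   [E → Y]
Y ⇒ W   [Y → W]
W ⇒ (E)   [W → ( E )]
(E) ⇒ (Y)   [E → Y]
(Y) ⇒ (Y+W)   [Y → Y + W]
(Y+W) ⇒ (Y+W+W)   [Y → Y + W]
(Y+W+W) ⇒ (Y+W+W+W)   [Y → Y + W]
(Y+W+W+W) ⇒ (W+W+W+W)   [Y → W]
(W+W+W+W) ⇒ (n+W+W+W)   [W → n]
(n+W+W+W) ⇒ (n+n+W+W)   [W → n]
(n+n+W+W) ⇒ (n+n+n+W)   [W → n]
(n+n+n+W) ⇒ (n+n+n+n)   [W → n]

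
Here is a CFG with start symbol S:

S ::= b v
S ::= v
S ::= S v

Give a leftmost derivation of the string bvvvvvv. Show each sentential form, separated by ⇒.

S ⇒ Sv ⇒ Svv ⇒ Svvv ⇒ Svvvv ⇒ Svvvvv ⇒ bvvvvvv

S ⇒ Sv   [S ::= S v]
Sv ⇒ Svv   [S ::= S v]
Svv ⇒ Svvv   [S ::= S v]
Svvv ⇒ Svvvv   [S ::= S v]
Svvvv ⇒ Svvvvv   [S ::= S v]
Svvvvv ⇒ bvvvvvv   [S ::= b v]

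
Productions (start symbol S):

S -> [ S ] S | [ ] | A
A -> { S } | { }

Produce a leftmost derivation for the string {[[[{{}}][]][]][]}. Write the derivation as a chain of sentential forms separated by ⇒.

S ⇒ A   [S -> A]
A ⇒ {S}   [A -> { S }]
{S} ⇒ {[S]S}   [S -> [ S ] S]
{[S]S} ⇒ {[[S]S]S}   [S -> [ S ] S]
{[[S]S]S} ⇒ {[[[S]S]S]S}   [S -> [ S ] S]
{[[[S]S]S]S} ⇒ {[[[A]S]S]S}   [S -> A]
{[[[A]S]S]S} ⇒ {[[[{S}]S]S]S}   [A -> { S }]
{[[[{S}]S]S]S} ⇒ {[[[{A}]S]S]S}   [S -> A]
{[[[{A}]S]S]S} ⇒ {[[[{{}}]S]S]S}   [A -> { }]
{[[[{{}}]S]S]S} ⇒ {[[[{{}}][]]S]S}   [S -> [ ]]
{[[[{{}}][]]S]S} ⇒ {[[[{{}}][]][]]S}   [S -> [ ]]
{[[[{{}}][]][]]S} ⇒ {[[[{{}}][]][]][]}   [S -> [ ]]

S⇒A⇒{S}⇒{[S]S}⇒{[[S]S]S}⇒{[[[S]S]S]S}⇒{[[[A]S]S]S}⇒{[[[{S}]S]S]S}⇒{[[[{A}]S]S]S}⇒{[[[{{}}]S]S]S}⇒{[[[{{}}][]]S]S}⇒{[[[{{}}][]][]]S}⇒{[[[{{}}][]][]][]}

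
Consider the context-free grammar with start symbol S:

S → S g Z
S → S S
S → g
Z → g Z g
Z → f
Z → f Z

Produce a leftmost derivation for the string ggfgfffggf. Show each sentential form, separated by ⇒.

S ⇒ SgZ ⇒ SgZgZ ⇒ ggZgZ ⇒ ggfZgZ ⇒ ggfgZggZ ⇒ ggfgfZggZ ⇒ ggfgffZggZ ⇒ ggfgfffggZ ⇒ ggfgfffggf

S ⇒ SgZ   [S → S g Z]
SgZ ⇒ SgZgZ   [S → S g Z]
SgZgZ ⇒ ggZgZ   [S → g]
ggZgZ ⇒ ggfZgZ   [Z → f Z]
ggfZgZ ⇒ ggfgZggZ   [Z → g Z g]
ggfgZggZ ⇒ ggfgfZggZ   [Z → f Z]
ggfgfZggZ ⇒ ggfgffZggZ   [Z → f Z]
ggfgffZggZ ⇒ ggfgfffggZ   [Z → f]
ggfgfffggZ ⇒ ggfgfffggf   [Z → f]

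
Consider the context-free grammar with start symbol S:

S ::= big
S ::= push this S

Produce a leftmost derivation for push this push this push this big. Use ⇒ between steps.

S ⇒ push this S ⇒ push this push this S ⇒ push this push this push this S ⇒ push this push this push this big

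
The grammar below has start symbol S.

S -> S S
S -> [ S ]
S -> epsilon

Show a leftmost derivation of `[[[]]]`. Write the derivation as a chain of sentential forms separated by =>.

S => [S]   [S -> [ S ]]
[S] => [SS]   [S -> S S]
[SS] => [[S]S]   [S -> [ S ]]
[[S]S] => [[[S]]S]   [S -> [ S ]]
[[[S]]S] => [[[]]S]   [S -> epsilon]
[[[]]S] => [[[]]]   [S -> epsilon]

S => [S] => [SS] => [[S]S] => [[[S]]S] => [[[]]S] => [[[]]]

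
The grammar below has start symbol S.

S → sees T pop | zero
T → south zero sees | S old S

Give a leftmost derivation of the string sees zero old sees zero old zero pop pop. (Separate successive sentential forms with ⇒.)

S ⇒ sees T pop ⇒ sees S old S pop ⇒ sees zero old S pop ⇒ sees zero old sees T pop pop ⇒ sees zero old sees S old S pop pop ⇒ sees zero old sees zero old S pop pop ⇒ sees zero old sees zero old zero pop pop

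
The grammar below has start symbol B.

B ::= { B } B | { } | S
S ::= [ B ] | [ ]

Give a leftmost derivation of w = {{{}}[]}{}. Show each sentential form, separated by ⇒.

B ⇒ {B}B ⇒ {{B}B}B ⇒ {{{}}B}B ⇒ {{{}}S}B ⇒ {{{}}[]}B ⇒ {{{}}[]}{}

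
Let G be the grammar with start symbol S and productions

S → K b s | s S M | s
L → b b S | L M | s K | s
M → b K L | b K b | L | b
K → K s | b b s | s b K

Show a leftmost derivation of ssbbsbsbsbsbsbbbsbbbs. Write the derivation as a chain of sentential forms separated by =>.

S=>sSM=>ssSMM=>ssKbsMM=>ssbbsbsMM=>ssbbsbsbKbM=>ssbbsbsbsbKbM=>ssbbsbsbsbsbKbM=>ssbbsbsbsbsbsbKbM=>ssbbsbsbsbsbsbbbsbM=>ssbbsbsbsbsbsbbbsbL=>ssbbsbsbsbsbsbbbsbbbS=>ssbbsbsbsbsbsbbbsbbbs

S => sSM   [S → s S M]
sSM => ssSMM   [S → s S M]
ssSMM => ssKbsMM   [S → K b s]
ssKbsMM => ssbbsbsMM   [K → b b s]
ssbbsbsMM => ssbbsbsbKbM   [M → b K b]
ssbbsbsbKbM => ssbbsbsbsbKbM   [K → s b K]
ssbbsbsbsbKbM => ssbbsbsbsbsbKbM   [K → s b K]
ssbbsbsbsbsbKbM => ssbbsbsbsbsbsbKbM   [K → s b K]
ssbbsbsbsbsbsbKbM => ssbbsbsbsbsbsbbbsbM   [K → b b s]
ssbbsbsbsbsbsbbbsbM => ssbbsbsbsbsbsbbbsbL   [M → L]
ssbbsbsbsbsbsbbbsbL => ssbbsbsbsbsbsbbbsbbbS   [L → b b S]
ssbbsbsbsbsbsbbbsbbbS => ssbbsbsbsbsbsbbbsbbbs   [S → s]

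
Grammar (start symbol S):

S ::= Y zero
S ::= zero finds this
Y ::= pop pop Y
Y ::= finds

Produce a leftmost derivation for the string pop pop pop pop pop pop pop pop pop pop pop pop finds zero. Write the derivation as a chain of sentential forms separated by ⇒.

S ⇒ Y zero   [S ::= Y zero]
Y zero ⇒ pop pop Y zero   [Y ::= pop pop Y]
pop pop Y zero ⇒ pop pop pop pop Y zero   [Y ::= pop pop Y]
pop pop pop pop Y zero ⇒ pop pop pop pop pop pop Y zero   [Y ::= pop pop Y]
pop pop pop pop pop pop Y zero ⇒ pop pop pop pop pop pop pop pop Y zero   [Y ::= pop pop Y]
pop pop pop pop pop pop pop pop Y zero ⇒ pop pop pop pop pop pop pop pop pop pop Y zero   [Y ::= pop pop Y]
pop pop pop pop pop pop pop pop pop pop Y zero ⇒ pop pop pop pop pop pop pop pop pop pop pop pop Y zero   [Y ::= pop pop Y]
pop pop pop pop pop pop pop pop pop pop pop pop Y zero ⇒ pop pop pop pop pop pop pop pop pop pop pop pop finds zero   [Y ::= finds]

S ⇒ Y zero ⇒ pop pop Y zero ⇒ pop pop pop pop Y zero ⇒ pop pop pop pop pop pop Y zero ⇒ pop pop pop pop pop pop pop pop Y zero ⇒ pop pop pop pop pop pop pop pop pop pop Y zero ⇒ pop pop pop pop pop pop pop pop pop pop pop pop Y zero ⇒ pop pop pop pop pop pop pop pop pop pop pop pop finds zero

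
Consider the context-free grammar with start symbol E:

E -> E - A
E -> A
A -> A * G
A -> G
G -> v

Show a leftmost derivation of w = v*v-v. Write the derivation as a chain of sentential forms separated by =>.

E => E-A => A-A => A*G-A => G*G-A => v*G-A => v*v-A => v*v-G => v*v-v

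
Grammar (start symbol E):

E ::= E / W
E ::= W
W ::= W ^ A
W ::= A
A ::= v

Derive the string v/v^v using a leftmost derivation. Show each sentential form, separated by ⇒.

E⇒E/W⇒W/W⇒A/W⇒v/W⇒v/W^A⇒v/A^A⇒v/v^A⇒v/v^v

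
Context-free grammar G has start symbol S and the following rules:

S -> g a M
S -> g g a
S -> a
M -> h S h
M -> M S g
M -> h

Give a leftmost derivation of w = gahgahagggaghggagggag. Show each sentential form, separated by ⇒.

S ⇒ gaM   [S -> g a M]
gaM ⇒ gaMSg   [M -> M S g]
gaMSg ⇒ gaMSgSg   [M -> M S g]
gaMSgSg ⇒ gahShSgSg   [M -> h S h]
gahShSgSg ⇒ gahgaMhSgSg   [S -> g a M]
gahgaMhSgSg ⇒ gahgaMSghSgSg   [M -> M S g]
gahgaMSghSgSg ⇒ gahgaMSgSghSgSg   [M -> M S g]
gahgaMSgSghSgSg ⇒ gahgahSgSghSgSg   [M -> h]
gahgahSgSghSgSg ⇒ gahgahagSghSgSg   [S -> a]
gahgahagSghSgSg ⇒ gahgahagggaghSgSg   [S -> g g a]
gahgahagggaghSgSg ⇒ gahgahagggaghggagSg   [S -> g g a]
gahgahagggaghggagSg ⇒ gahgahagggaghggagggag   [S -> g g a]

S ⇒ gaM ⇒ gaMSg ⇒ gaMSgSg ⇒ gahShSgSg ⇒ gahgaMhSgSg ⇒ gahgaMSghSgSg ⇒ gahgaMSgSghSgSg ⇒ gahgahSgSghSgSg ⇒ gahgahagSghSgSg ⇒ gahgahagggaghSgSg ⇒ gahgahagggaghggagSg ⇒ gahgahagggaghggagggag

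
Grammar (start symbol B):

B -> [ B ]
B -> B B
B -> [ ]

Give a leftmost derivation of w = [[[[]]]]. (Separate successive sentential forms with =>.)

B => [B]   [B -> [ B ]]
[B] => [[B]]   [B -> [ B ]]
[[B]] => [[[B]]]   [B -> [ B ]]
[[[B]]] => [[[[]]]]   [B -> [ ]]

B => [B] => [[B]] => [[[B]]] => [[[[]]]]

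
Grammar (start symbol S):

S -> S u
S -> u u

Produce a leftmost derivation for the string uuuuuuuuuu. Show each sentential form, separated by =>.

S => Su => Suu => Suuu => Suuuu => Suuuuu => Suuuuuu => Suuuuuuu => Suuuuuuuu => uuuuuuuuuu

S => Su   [S -> S u]
Su => Suu   [S -> S u]
Suu => Suuu   [S -> S u]
Suuu => Suuuu   [S -> S u]
Suuuu => Suuuuu   [S -> S u]
Suuuuu => Suuuuuu   [S -> S u]
Suuuuuu => Suuuuuuu   [S -> S u]
Suuuuuuu => Suuuuuuuu   [S -> S u]
Suuuuuuuu => uuuuuuuuuu   [S -> u u]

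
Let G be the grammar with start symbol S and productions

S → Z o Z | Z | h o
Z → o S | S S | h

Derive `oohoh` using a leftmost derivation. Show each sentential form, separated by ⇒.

S ⇒ Z ⇒ oS ⇒ oZ ⇒ ooS ⇒ ooZoZ ⇒ oohoZ ⇒ oohoh

S ⇒ Z   [S → Z]
Z ⇒ oS   [Z → o S]
oS ⇒ oZ   [S → Z]
oZ ⇒ ooS   [Z → o S]
ooS ⇒ ooZoZ   [S → Z o Z]
ooZoZ ⇒ oohoZ   [Z → h]
oohoZ ⇒ oohoh   [Z → h]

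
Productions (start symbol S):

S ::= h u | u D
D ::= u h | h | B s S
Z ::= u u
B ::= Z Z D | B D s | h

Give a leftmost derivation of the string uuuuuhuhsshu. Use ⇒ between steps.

S ⇒ uD   [S ::= u D]
uD ⇒ uBsS   [D ::= B s S]
uBsS ⇒ uBDssS   [B ::= B D s]
uBDssS ⇒ uZZDDssS   [B ::= Z Z D]
uZZDDssS ⇒ uuuZDDssS   [Z ::= u u]
uuuZDDssS ⇒ uuuuuDDssS   [Z ::= u u]
uuuuuDDssS ⇒ uuuuuhDssS   [D ::= h]
uuuuuhDssS ⇒ uuuuuhuhssS   [D ::= u h]
uuuuuhuhssS ⇒ uuuuuhuhsshu   [S ::= h u]

S ⇒ uD ⇒ uBsS ⇒ uBDssS ⇒ uZZDDssS ⇒ uuuZDDssS ⇒ uuuuuDDssS ⇒ uuuuuhDssS ⇒ uuuuuhuhssS ⇒ uuuuuhuhsshu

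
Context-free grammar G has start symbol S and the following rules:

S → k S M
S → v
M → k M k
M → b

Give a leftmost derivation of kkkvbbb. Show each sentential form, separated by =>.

S => kSM   [S → k S M]
kSM => kkSMM   [S → k S M]
kkSMM => kkkSMMM   [S → k S M]
kkkSMMM => kkkvMMM   [S → v]
kkkvMMM => kkkvbMM   [M → b]
kkkvbMM => kkkvbbM   [M → b]
kkkvbbM => kkkvbbb   [M → b]

S => kSM => kkSMM => kkkSMMM => kkkvMMM => kkkvbMM => kkkvbbM => kkkvbbb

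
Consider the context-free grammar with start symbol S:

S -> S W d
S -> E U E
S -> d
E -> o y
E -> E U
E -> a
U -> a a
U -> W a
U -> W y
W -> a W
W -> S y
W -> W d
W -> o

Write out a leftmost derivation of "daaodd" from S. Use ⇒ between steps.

S⇒SWd⇒dWd⇒dWdd⇒daWdd⇒daaWdd⇒daaodd

S ⇒ SWd   [S -> S W d]
SWd ⇒ dWd   [S -> d]
dWd ⇒ dWdd   [W -> W d]
dWdd ⇒ daWdd   [W -> a W]
daWdd ⇒ daaWdd   [W -> a W]
daaWdd ⇒ daaodd   [W -> o]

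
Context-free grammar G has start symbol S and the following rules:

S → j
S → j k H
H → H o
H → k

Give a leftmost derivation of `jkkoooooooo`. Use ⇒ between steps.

S⇒jkH⇒jkHo⇒jkHoo⇒jkHooo⇒jkHoooo⇒jkHooooo⇒jkHoooooo⇒jkHooooooo⇒jkHoooooooo⇒jkkoooooooo

S ⇒ jkH   [S → j k H]
jkH ⇒ jkHo   [H → H o]
jkHo ⇒ jkHoo   [H → H o]
jkHoo ⇒ jkHooo   [H → H o]
jkHooo ⇒ jkHoooo   [H → H o]
jkHoooo ⇒ jkHooooo   [H → H o]
jkHooooo ⇒ jkHoooooo   [H → H o]
jkHoooooo ⇒ jkHooooooo   [H → H o]
jkHooooooo ⇒ jkHoooooooo   [H → H o]
jkHoooooooo ⇒ jkkoooooooo   [H → k]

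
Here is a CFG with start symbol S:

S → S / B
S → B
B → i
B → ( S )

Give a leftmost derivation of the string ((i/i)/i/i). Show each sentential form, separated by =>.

S => B   [S → B]
B => (S)   [B → ( S )]
(S) => (S/B)   [S → S / B]
(S/B) => (S/B/B)   [S → S / B]
(S/B/B) => (B/B/B)   [S → B]
(B/B/B) => ((S)/B/B)   [B → ( S )]
((S)/B/B) => ((S/B)/B/B)   [S → S / B]
((S/B)/B/B) => ((B/B)/B/B)   [S → B]
((B/B)/B/B) => ((i/B)/B/B)   [B → i]
((i/B)/B/B) => ((i/i)/B/B)   [B → i]
((i/i)/B/B) => ((i/i)/i/B)   [B → i]
((i/i)/i/B) => ((i/i)/i/i)   [B → i]

S=>B=>(S)=>(S/B)=>(S/B/B)=>(B/B/B)=>((S)/B/B)=>((S/B)/B/B)=>((B/B)/B/B)=>((i/B)/B/B)=>((i/i)/B/B)=>((i/i)/i/B)=>((i/i)/i/i)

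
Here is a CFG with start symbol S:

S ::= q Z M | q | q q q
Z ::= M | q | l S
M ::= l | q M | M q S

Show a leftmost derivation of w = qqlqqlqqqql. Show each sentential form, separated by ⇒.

S ⇒ qZM ⇒ qqM ⇒ qqMqS ⇒ qqlqS ⇒ qqlqqZM ⇒ qqlqqlSM ⇒ qqlqqlqqqM ⇒ qqlqqlqqqqM ⇒ qqlqqlqqqql

S ⇒ qZM   [S ::= q Z M]
qZM ⇒ qqM   [Z ::= q]
qqM ⇒ qqMqS   [M ::= M q S]
qqMqS ⇒ qqlqS   [M ::= l]
qqlqS ⇒ qqlqqZM   [S ::= q Z M]
qqlqqZM ⇒ qqlqqlSM   [Z ::= l S]
qqlqqlSM ⇒ qqlqqlqqqM   [S ::= q q q]
qqlqqlqqqM ⇒ qqlqqlqqqqM   [M ::= q M]
qqlqqlqqqqM ⇒ qqlqqlqqqql   [M ::= l]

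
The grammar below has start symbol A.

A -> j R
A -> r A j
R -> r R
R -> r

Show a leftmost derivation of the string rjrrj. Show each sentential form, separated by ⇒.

A ⇒ rAj   [A -> r A j]
rAj ⇒ rjRj   [A -> j R]
rjRj ⇒ rjrRj   [R -> r R]
rjrRj ⇒ rjrrj   [R -> r]

A ⇒ rAj ⇒ rjRj ⇒ rjrRj ⇒ rjrrj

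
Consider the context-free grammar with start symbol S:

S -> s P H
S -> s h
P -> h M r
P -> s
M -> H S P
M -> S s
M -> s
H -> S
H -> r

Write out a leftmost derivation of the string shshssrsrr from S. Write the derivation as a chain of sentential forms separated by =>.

S => sPH => shMrH => shHSPrH => shSSPrH => shshSPrH => shshsPHPrH => shshssHPrH => shshssrPrH => shshssrsrH => shshssrsrr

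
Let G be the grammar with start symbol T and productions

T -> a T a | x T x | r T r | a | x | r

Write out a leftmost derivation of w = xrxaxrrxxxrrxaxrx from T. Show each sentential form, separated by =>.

T => xTx   [T -> x T x]
xTx => xrTrx   [T -> r T r]
xrTrx => xrxTxrx   [T -> x T x]
xrxTxrx => xrxaTaxrx   [T -> a T a]
xrxaTaxrx => xrxaxTxaxrx   [T -> x T x]
xrxaxTxaxrx => xrxaxrTrxaxrx   [T -> r T r]
xrxaxrTrxaxrx => xrxaxrrTrrxaxrx   [T -> r T r]
xrxaxrrTrrxaxrx => xrxaxrrxTxrrxaxrx   [T -> x T x]
xrxaxrrxTxrrxaxrx => xrxaxrrxxxrrxaxrx   [T -> x]

T => xTx => xrTrx => xrxTxrx => xrxaTaxrx => xrxaxTxaxrx => xrxaxrTrxaxrx => xrxaxrrTrrxaxrx => xrxaxrrxTxrrxaxrx => xrxaxrrxxxrrxaxrx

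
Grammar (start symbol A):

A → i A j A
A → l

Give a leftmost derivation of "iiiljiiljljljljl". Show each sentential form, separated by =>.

A => iAjA   [A → i A j A]
iAjA => iiAjAjA   [A → i A j A]
iiAjAjA => iiiAjAjAjA   [A → i A j A]
iiiAjAjAjA => iiiljAjAjA   [A → l]
iiiljAjAjA => iiiljiAjAjAjA   [A → i A j A]
iiiljiAjAjAjA => iiiljiiAjAjAjAjA   [A → i A j A]
iiiljiiAjAjAjAjA => iiiljiiljAjAjAjA   [A → l]
iiiljiiljAjAjAjA => iiiljiiljljAjAjA   [A → l]
iiiljiiljljAjAjA => iiiljiiljljljAjA   [A → l]
iiiljiiljljljAjA => iiiljiiljljljljA   [A → l]
iiiljiiljljljljA => iiiljiiljljljljl   [A → l]

A => iAjA => iiAjAjA => iiiAjAjAjA => iiiljAjAjA => iiiljiAjAjAjA => iiiljiiAjAjAjAjA => iiiljiiljAjAjAjA => iiiljiiljljAjAjA => iiiljiiljljljAjA => iiiljiiljljljljA => iiiljiiljljljljl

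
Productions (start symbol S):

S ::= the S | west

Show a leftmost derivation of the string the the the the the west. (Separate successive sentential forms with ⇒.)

S ⇒ the S ⇒ the the S ⇒ the the the S ⇒ the the the the S ⇒ the the the the the S ⇒ the the the the the west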